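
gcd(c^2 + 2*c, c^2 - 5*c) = c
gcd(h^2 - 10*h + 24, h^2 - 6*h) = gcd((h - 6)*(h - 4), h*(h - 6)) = h - 6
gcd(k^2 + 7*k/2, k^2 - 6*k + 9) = 1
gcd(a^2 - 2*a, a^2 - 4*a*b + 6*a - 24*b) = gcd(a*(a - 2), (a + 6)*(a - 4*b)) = 1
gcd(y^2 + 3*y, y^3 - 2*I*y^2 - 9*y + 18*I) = y + 3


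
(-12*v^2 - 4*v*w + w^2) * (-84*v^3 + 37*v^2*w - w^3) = 1008*v^5 - 108*v^4*w - 232*v^3*w^2 + 49*v^2*w^3 + 4*v*w^4 - w^5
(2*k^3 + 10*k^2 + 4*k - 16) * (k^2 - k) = 2*k^5 + 8*k^4 - 6*k^3 - 20*k^2 + 16*k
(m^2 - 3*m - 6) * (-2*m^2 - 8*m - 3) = -2*m^4 - 2*m^3 + 33*m^2 + 57*m + 18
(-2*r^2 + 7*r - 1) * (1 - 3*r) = 6*r^3 - 23*r^2 + 10*r - 1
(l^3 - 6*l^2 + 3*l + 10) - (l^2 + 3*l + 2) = l^3 - 7*l^2 + 8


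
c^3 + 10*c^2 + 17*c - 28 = (c - 1)*(c + 4)*(c + 7)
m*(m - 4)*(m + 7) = m^3 + 3*m^2 - 28*m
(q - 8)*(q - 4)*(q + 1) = q^3 - 11*q^2 + 20*q + 32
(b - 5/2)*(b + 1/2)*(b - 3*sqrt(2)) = b^3 - 3*sqrt(2)*b^2 - 2*b^2 - 5*b/4 + 6*sqrt(2)*b + 15*sqrt(2)/4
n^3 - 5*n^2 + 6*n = n*(n - 3)*(n - 2)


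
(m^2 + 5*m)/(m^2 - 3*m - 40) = m/(m - 8)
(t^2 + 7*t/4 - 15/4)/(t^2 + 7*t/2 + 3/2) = (4*t - 5)/(2*(2*t + 1))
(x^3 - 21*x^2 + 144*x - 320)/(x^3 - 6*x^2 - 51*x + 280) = (x - 8)/(x + 7)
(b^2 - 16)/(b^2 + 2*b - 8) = (b - 4)/(b - 2)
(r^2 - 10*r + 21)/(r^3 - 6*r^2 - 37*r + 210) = (r - 3)/(r^2 + r - 30)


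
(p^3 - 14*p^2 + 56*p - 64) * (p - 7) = p^4 - 21*p^3 + 154*p^2 - 456*p + 448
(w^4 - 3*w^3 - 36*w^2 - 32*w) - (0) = w^4 - 3*w^3 - 36*w^2 - 32*w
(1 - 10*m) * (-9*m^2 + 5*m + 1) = 90*m^3 - 59*m^2 - 5*m + 1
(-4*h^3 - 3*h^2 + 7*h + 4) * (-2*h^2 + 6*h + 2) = 8*h^5 - 18*h^4 - 40*h^3 + 28*h^2 + 38*h + 8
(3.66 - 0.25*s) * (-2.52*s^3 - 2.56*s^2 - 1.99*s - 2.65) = 0.63*s^4 - 8.5832*s^3 - 8.8721*s^2 - 6.6209*s - 9.699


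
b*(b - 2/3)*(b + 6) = b^3 + 16*b^2/3 - 4*b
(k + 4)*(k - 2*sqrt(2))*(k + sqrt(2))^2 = k^4 + 4*k^3 - 6*k^2 - 24*k - 4*sqrt(2)*k - 16*sqrt(2)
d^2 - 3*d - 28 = (d - 7)*(d + 4)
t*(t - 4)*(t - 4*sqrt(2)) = t^3 - 4*sqrt(2)*t^2 - 4*t^2 + 16*sqrt(2)*t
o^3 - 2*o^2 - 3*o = o*(o - 3)*(o + 1)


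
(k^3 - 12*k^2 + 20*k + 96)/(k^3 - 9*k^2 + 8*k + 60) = (k - 8)/(k - 5)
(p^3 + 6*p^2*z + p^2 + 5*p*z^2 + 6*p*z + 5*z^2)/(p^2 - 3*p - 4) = (p^2 + 6*p*z + 5*z^2)/(p - 4)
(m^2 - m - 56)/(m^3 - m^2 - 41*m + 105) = (m - 8)/(m^2 - 8*m + 15)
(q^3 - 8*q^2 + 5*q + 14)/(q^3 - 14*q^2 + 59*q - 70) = (q + 1)/(q - 5)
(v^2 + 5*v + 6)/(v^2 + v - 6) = (v + 2)/(v - 2)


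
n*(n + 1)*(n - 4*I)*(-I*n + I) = -I*n^4 - 4*n^3 + I*n^2 + 4*n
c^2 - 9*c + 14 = (c - 7)*(c - 2)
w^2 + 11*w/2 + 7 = (w + 2)*(w + 7/2)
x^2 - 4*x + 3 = (x - 3)*(x - 1)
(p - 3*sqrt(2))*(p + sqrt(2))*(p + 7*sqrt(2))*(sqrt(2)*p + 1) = sqrt(2)*p^4 + 11*p^3 - 29*sqrt(2)*p^2 - 118*p - 42*sqrt(2)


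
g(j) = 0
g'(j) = 0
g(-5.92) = 0.00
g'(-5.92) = 0.00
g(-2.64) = 0.00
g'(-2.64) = 0.00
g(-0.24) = 0.00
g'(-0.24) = 0.00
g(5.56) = 0.00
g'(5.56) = 0.00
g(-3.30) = 0.00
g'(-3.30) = 0.00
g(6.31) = 0.00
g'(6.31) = 0.00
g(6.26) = 0.00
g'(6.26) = 0.00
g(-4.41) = 0.00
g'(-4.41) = 0.00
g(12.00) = 0.00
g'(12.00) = 0.00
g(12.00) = 0.00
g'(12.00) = 0.00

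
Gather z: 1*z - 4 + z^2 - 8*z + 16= z^2 - 7*z + 12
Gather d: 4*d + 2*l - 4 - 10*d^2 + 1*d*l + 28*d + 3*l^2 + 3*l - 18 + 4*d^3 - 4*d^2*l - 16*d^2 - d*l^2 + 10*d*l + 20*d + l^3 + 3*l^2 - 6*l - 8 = 4*d^3 + d^2*(-4*l - 26) + d*(-l^2 + 11*l + 52) + l^3 + 6*l^2 - l - 30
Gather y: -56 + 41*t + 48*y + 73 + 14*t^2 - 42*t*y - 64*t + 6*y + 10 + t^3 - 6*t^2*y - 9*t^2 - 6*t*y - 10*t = t^3 + 5*t^2 - 33*t + y*(-6*t^2 - 48*t + 54) + 27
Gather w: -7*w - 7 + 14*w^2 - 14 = 14*w^2 - 7*w - 21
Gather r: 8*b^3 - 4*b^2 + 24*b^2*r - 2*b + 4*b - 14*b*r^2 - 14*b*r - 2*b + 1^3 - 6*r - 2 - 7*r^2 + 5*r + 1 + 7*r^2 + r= 8*b^3 - 4*b^2 - 14*b*r^2 + r*(24*b^2 - 14*b)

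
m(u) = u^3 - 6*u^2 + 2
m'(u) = 3*u^2 - 12*u = 3*u*(u - 4)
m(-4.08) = -165.80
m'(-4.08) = 98.90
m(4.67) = -27.01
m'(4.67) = 9.39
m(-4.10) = -167.78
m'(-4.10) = 99.63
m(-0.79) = -2.24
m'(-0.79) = 11.35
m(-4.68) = -231.92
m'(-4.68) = 121.87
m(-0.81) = -2.47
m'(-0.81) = 11.69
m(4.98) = -23.30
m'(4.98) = 14.64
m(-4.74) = -239.30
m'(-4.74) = 124.28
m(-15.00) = -4723.00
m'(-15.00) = 855.00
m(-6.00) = -430.00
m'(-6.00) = 180.00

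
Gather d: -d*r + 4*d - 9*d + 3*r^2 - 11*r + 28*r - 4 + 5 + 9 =d*(-r - 5) + 3*r^2 + 17*r + 10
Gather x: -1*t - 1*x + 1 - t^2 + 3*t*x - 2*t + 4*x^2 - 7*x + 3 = -t^2 - 3*t + 4*x^2 + x*(3*t - 8) + 4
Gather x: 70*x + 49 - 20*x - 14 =50*x + 35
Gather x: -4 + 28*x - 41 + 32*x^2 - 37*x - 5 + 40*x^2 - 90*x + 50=72*x^2 - 99*x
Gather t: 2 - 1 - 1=0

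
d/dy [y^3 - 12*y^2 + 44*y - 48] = 3*y^2 - 24*y + 44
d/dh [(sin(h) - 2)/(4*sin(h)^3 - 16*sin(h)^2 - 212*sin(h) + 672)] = (-sin(h)^3 + 5*sin(h)^2 - 8*sin(h) + 31)*cos(h)/(2*(sin(h)^3 - 4*sin(h)^2 - 53*sin(h) + 168)^2)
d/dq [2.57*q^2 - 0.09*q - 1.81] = 5.14*q - 0.09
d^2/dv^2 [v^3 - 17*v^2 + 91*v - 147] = 6*v - 34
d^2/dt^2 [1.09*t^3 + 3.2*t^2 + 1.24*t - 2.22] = 6.54*t + 6.4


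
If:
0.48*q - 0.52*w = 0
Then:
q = 1.08333333333333*w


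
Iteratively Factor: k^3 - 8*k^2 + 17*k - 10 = (k - 5)*(k^2 - 3*k + 2) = (k - 5)*(k - 1)*(k - 2)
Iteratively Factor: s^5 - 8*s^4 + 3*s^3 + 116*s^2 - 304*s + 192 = (s - 1)*(s^4 - 7*s^3 - 4*s^2 + 112*s - 192) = (s - 3)*(s - 1)*(s^3 - 4*s^2 - 16*s + 64) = (s - 4)*(s - 3)*(s - 1)*(s^2 - 16) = (s - 4)*(s - 3)*(s - 1)*(s + 4)*(s - 4)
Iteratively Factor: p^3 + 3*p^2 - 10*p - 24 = (p + 4)*(p^2 - p - 6) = (p - 3)*(p + 4)*(p + 2)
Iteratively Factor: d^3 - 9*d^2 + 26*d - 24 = (d - 2)*(d^2 - 7*d + 12) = (d - 4)*(d - 2)*(d - 3)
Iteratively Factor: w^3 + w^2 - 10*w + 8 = (w - 1)*(w^2 + 2*w - 8) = (w - 1)*(w + 4)*(w - 2)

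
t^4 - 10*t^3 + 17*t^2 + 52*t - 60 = (t - 6)*(t - 5)*(t - 1)*(t + 2)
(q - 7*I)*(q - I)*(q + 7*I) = q^3 - I*q^2 + 49*q - 49*I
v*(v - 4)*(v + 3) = v^3 - v^2 - 12*v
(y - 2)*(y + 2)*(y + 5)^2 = y^4 + 10*y^3 + 21*y^2 - 40*y - 100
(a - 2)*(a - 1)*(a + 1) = a^3 - 2*a^2 - a + 2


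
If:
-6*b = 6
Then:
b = -1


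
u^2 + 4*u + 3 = (u + 1)*(u + 3)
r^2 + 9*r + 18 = (r + 3)*(r + 6)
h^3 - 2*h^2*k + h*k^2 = h*(h - k)^2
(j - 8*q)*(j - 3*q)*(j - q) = j^3 - 12*j^2*q + 35*j*q^2 - 24*q^3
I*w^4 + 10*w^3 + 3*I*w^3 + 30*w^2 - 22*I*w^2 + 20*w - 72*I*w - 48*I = (w + 2)*(w - 6*I)*(w - 4*I)*(I*w + I)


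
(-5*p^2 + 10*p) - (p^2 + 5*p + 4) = -6*p^2 + 5*p - 4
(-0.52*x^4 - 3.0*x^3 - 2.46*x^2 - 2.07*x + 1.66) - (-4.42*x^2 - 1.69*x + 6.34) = -0.52*x^4 - 3.0*x^3 + 1.96*x^2 - 0.38*x - 4.68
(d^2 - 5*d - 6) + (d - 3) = d^2 - 4*d - 9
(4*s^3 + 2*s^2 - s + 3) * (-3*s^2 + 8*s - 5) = -12*s^5 + 26*s^4 - s^3 - 27*s^2 + 29*s - 15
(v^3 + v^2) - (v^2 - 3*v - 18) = v^3 + 3*v + 18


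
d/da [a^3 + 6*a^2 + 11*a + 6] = 3*a^2 + 12*a + 11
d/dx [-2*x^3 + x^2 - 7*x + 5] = -6*x^2 + 2*x - 7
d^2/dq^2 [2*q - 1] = 0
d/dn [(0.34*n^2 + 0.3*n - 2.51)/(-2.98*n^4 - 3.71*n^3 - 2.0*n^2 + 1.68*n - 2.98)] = (2.0264*n^5 + 3.9434*n^4 - 27.6932*n^3 - 26.7651*n^2 - 12.0664*n + 3.3228)/(8.8804*n^8 + 22.1116*n^7 + 25.6841*n^6 + 4.8272*n^5 + 9.2952*n^4 + 15.3916*n^3 + 14.7424*n^2 - 10.0128*n + 8.8804)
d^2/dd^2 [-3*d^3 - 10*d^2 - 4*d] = -18*d - 20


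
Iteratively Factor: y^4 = (y)*(y^3) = y^2*(y^2) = y^3*(y)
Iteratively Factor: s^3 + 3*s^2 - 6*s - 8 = (s + 1)*(s^2 + 2*s - 8) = (s + 1)*(s + 4)*(s - 2)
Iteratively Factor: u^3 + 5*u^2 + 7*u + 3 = (u + 1)*(u^2 + 4*u + 3) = (u + 1)*(u + 3)*(u + 1)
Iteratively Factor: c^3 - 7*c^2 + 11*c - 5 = (c - 1)*(c^2 - 6*c + 5) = (c - 5)*(c - 1)*(c - 1)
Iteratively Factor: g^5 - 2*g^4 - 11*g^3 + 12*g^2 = (g - 4)*(g^4 + 2*g^3 - 3*g^2) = (g - 4)*(g - 1)*(g^3 + 3*g^2) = g*(g - 4)*(g - 1)*(g^2 + 3*g) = g^2*(g - 4)*(g - 1)*(g + 3)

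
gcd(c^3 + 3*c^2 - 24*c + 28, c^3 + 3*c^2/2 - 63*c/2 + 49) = c^2 + 5*c - 14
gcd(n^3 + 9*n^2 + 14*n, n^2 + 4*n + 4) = n + 2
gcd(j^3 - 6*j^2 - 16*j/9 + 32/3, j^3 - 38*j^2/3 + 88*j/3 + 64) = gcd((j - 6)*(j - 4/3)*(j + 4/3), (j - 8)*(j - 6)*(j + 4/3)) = j^2 - 14*j/3 - 8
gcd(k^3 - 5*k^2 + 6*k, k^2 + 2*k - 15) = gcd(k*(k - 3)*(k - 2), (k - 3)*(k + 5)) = k - 3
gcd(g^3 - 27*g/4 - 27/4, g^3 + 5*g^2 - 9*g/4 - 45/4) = g + 3/2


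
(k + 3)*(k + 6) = k^2 + 9*k + 18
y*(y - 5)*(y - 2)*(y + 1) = y^4 - 6*y^3 + 3*y^2 + 10*y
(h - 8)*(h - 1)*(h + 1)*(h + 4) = h^4 - 4*h^3 - 33*h^2 + 4*h + 32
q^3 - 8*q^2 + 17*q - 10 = (q - 5)*(q - 2)*(q - 1)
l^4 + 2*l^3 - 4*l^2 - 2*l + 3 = (l - 1)^2*(l + 1)*(l + 3)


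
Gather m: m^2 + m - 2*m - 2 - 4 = m^2 - m - 6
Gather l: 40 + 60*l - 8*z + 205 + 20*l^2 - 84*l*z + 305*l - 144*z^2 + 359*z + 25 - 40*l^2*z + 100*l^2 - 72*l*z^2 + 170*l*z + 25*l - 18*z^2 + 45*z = l^2*(120 - 40*z) + l*(-72*z^2 + 86*z + 390) - 162*z^2 + 396*z + 270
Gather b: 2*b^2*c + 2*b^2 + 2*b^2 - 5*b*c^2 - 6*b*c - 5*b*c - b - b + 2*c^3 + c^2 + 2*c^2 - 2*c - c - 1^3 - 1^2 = b^2*(2*c + 4) + b*(-5*c^2 - 11*c - 2) + 2*c^3 + 3*c^2 - 3*c - 2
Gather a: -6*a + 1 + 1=2 - 6*a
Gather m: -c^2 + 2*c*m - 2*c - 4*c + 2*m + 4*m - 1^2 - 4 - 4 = -c^2 - 6*c + m*(2*c + 6) - 9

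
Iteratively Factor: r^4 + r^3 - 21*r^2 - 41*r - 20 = (r + 1)*(r^3 - 21*r - 20) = (r + 1)^2*(r^2 - r - 20) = (r - 5)*(r + 1)^2*(r + 4)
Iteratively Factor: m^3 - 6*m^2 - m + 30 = (m - 3)*(m^2 - 3*m - 10) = (m - 3)*(m + 2)*(m - 5)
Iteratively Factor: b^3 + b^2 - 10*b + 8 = (b - 1)*(b^2 + 2*b - 8) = (b - 2)*(b - 1)*(b + 4)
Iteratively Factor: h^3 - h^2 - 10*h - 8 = (h + 1)*(h^2 - 2*h - 8) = (h + 1)*(h + 2)*(h - 4)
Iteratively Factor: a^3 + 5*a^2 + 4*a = (a)*(a^2 + 5*a + 4) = a*(a + 4)*(a + 1)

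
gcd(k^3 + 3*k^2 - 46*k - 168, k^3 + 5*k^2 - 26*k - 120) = k^2 + 10*k + 24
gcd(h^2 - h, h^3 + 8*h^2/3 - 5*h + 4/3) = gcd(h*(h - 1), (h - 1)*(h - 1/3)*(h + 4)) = h - 1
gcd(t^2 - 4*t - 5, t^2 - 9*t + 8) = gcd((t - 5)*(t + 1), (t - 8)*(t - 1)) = 1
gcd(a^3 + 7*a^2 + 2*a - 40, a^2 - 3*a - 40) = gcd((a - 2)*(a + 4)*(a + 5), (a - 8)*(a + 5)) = a + 5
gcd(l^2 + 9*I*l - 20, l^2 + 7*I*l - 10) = l + 5*I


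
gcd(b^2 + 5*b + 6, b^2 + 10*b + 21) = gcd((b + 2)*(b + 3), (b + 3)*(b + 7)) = b + 3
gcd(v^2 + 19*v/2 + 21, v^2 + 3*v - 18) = v + 6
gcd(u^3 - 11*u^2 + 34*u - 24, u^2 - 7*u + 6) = u^2 - 7*u + 6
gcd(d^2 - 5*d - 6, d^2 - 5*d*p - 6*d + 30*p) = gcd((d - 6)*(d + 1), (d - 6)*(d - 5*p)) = d - 6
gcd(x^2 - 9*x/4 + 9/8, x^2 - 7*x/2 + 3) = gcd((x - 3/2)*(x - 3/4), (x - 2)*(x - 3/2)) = x - 3/2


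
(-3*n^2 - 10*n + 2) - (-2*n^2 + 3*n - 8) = -n^2 - 13*n + 10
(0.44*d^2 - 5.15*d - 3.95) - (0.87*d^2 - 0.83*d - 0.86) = -0.43*d^2 - 4.32*d - 3.09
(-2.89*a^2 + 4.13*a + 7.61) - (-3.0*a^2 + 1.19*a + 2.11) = 0.11*a^2 + 2.94*a + 5.5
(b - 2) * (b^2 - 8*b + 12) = b^3 - 10*b^2 + 28*b - 24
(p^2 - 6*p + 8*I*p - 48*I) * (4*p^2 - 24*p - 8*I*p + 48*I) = 4*p^4 - 48*p^3 + 24*I*p^3 + 208*p^2 - 288*I*p^2 - 768*p + 864*I*p + 2304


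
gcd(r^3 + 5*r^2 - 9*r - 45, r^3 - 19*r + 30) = r^2 + 2*r - 15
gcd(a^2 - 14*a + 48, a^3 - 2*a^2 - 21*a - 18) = a - 6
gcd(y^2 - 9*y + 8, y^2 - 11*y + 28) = 1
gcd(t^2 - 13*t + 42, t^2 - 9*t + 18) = t - 6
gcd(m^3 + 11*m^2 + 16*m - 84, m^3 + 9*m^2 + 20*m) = 1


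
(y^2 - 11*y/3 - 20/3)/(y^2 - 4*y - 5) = (y + 4/3)/(y + 1)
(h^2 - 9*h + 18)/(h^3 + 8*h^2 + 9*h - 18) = (h^2 - 9*h + 18)/(h^3 + 8*h^2 + 9*h - 18)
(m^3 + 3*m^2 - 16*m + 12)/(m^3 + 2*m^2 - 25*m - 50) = (m^3 + 3*m^2 - 16*m + 12)/(m^3 + 2*m^2 - 25*m - 50)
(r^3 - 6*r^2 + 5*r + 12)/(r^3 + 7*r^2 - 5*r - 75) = (r^2 - 3*r - 4)/(r^2 + 10*r + 25)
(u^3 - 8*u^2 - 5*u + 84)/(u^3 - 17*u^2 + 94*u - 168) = (u + 3)/(u - 6)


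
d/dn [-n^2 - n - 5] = -2*n - 1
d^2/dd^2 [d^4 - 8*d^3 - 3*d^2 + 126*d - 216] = 12*d^2 - 48*d - 6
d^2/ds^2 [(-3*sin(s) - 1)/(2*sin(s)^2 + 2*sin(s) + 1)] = (12*sin(s)^5 + 4*sin(s)^4 - 48*sin(s)^3 - 34*sin(s)^2 + 13*sin(s) + 8)/(2*sin(s) - cos(2*s) + 2)^3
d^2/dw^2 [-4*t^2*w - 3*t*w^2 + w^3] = -6*t + 6*w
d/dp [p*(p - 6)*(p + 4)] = 3*p^2 - 4*p - 24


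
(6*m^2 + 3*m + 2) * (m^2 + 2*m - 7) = 6*m^4 + 15*m^3 - 34*m^2 - 17*m - 14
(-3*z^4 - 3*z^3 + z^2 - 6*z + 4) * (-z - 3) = 3*z^5 + 12*z^4 + 8*z^3 + 3*z^2 + 14*z - 12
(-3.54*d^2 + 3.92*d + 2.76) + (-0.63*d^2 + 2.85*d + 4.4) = -4.17*d^2 + 6.77*d + 7.16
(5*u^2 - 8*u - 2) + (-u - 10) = 5*u^2 - 9*u - 12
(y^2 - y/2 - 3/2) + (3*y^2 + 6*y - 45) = 4*y^2 + 11*y/2 - 93/2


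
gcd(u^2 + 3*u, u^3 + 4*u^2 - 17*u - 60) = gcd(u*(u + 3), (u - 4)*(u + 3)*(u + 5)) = u + 3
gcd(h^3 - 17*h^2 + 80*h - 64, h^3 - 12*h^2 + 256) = h^2 - 16*h + 64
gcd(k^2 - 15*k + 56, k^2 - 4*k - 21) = k - 7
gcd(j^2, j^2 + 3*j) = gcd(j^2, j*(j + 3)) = j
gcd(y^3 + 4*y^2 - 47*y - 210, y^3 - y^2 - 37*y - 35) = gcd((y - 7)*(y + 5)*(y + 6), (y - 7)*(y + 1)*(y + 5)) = y^2 - 2*y - 35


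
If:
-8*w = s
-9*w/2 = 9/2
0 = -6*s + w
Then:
No Solution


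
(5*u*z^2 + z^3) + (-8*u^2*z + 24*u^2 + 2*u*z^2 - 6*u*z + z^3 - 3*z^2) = -8*u^2*z + 24*u^2 + 7*u*z^2 - 6*u*z + 2*z^3 - 3*z^2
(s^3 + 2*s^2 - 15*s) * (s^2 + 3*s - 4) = s^5 + 5*s^4 - 13*s^3 - 53*s^2 + 60*s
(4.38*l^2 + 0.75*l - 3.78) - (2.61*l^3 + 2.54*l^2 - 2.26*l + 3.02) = -2.61*l^3 + 1.84*l^2 + 3.01*l - 6.8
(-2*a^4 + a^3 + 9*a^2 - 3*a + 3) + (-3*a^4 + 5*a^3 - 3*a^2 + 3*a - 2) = -5*a^4 + 6*a^3 + 6*a^2 + 1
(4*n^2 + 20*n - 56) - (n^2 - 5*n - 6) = 3*n^2 + 25*n - 50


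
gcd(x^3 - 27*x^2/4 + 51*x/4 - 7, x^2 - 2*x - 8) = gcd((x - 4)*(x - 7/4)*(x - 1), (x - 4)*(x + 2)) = x - 4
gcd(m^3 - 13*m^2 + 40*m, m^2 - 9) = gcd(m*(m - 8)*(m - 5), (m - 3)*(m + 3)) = 1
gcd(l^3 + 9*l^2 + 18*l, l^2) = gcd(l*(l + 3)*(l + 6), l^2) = l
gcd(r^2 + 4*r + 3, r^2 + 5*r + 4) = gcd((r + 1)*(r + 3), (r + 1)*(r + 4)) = r + 1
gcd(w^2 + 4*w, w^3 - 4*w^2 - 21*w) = w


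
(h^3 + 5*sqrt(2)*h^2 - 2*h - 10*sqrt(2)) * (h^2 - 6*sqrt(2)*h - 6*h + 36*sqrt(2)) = h^5 - 6*h^4 - sqrt(2)*h^4 - 62*h^3 + 6*sqrt(2)*h^3 + 2*sqrt(2)*h^2 + 372*h^2 - 12*sqrt(2)*h + 120*h - 720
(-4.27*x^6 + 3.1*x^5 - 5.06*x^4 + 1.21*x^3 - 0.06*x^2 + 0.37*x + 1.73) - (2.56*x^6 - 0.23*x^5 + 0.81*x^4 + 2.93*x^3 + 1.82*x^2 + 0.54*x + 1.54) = -6.83*x^6 + 3.33*x^5 - 5.87*x^4 - 1.72*x^3 - 1.88*x^2 - 0.17*x + 0.19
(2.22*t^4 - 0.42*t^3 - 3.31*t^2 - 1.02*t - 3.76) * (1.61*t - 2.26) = 3.5742*t^5 - 5.6934*t^4 - 4.3799*t^3 + 5.8384*t^2 - 3.7484*t + 8.4976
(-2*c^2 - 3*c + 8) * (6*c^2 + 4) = -12*c^4 - 18*c^3 + 40*c^2 - 12*c + 32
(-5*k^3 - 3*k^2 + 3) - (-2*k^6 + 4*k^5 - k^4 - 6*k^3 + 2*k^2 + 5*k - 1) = 2*k^6 - 4*k^5 + k^4 + k^3 - 5*k^2 - 5*k + 4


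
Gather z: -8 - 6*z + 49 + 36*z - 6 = 30*z + 35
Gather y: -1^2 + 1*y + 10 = y + 9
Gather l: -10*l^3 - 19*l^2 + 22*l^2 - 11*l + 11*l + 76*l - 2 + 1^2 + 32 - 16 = -10*l^3 + 3*l^2 + 76*l + 15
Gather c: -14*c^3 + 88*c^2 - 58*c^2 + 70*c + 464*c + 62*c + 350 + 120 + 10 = -14*c^3 + 30*c^2 + 596*c + 480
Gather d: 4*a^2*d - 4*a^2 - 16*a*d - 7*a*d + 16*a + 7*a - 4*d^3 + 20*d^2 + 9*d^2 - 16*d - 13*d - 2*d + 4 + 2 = -4*a^2 + 23*a - 4*d^3 + 29*d^2 + d*(4*a^2 - 23*a - 31) + 6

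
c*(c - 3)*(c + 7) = c^3 + 4*c^2 - 21*c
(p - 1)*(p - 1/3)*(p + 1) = p^3 - p^2/3 - p + 1/3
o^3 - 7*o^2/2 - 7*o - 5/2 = (o - 5)*(o + 1/2)*(o + 1)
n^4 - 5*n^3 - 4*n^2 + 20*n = n*(n - 5)*(n - 2)*(n + 2)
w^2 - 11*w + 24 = (w - 8)*(w - 3)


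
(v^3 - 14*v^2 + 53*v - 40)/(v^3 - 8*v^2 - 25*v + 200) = (v - 1)/(v + 5)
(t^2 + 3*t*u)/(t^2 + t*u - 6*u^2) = t/(t - 2*u)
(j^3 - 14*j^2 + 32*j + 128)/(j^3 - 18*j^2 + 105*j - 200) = (j^2 - 6*j - 16)/(j^2 - 10*j + 25)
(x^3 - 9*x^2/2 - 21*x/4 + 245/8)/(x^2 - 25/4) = (4*x^2 - 28*x + 49)/(2*(2*x - 5))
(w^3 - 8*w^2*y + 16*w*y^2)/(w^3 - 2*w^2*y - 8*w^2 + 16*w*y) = (w^2 - 8*w*y + 16*y^2)/(w^2 - 2*w*y - 8*w + 16*y)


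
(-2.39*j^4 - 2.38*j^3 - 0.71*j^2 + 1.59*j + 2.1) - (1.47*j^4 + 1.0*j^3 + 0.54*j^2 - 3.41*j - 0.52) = -3.86*j^4 - 3.38*j^3 - 1.25*j^2 + 5.0*j + 2.62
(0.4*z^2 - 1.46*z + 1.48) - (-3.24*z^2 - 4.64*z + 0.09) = 3.64*z^2 + 3.18*z + 1.39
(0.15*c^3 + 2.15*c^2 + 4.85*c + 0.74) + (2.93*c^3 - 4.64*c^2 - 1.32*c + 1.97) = 3.08*c^3 - 2.49*c^2 + 3.53*c + 2.71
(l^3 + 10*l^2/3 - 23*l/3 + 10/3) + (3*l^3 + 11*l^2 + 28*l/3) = 4*l^3 + 43*l^2/3 + 5*l/3 + 10/3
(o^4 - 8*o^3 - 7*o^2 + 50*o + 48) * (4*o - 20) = 4*o^5 - 52*o^4 + 132*o^3 + 340*o^2 - 808*o - 960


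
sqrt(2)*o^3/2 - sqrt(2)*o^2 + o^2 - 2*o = o*(o - 2)*(sqrt(2)*o/2 + 1)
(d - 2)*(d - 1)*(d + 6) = d^3 + 3*d^2 - 16*d + 12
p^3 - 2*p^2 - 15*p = p*(p - 5)*(p + 3)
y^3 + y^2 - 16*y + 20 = (y - 2)^2*(y + 5)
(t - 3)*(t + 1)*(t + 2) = t^3 - 7*t - 6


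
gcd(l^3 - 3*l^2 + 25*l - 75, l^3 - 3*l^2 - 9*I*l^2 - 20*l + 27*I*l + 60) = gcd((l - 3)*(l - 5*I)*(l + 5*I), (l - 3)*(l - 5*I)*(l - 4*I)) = l^2 + l*(-3 - 5*I) + 15*I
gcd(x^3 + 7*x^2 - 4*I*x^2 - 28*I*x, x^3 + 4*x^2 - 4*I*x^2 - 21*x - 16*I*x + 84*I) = x^2 + x*(7 - 4*I) - 28*I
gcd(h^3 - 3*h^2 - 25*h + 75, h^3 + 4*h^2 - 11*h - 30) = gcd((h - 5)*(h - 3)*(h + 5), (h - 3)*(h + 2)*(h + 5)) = h^2 + 2*h - 15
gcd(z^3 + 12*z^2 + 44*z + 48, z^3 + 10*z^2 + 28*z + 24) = z^2 + 8*z + 12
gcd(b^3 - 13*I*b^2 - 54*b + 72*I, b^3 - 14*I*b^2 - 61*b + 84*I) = b^2 - 7*I*b - 12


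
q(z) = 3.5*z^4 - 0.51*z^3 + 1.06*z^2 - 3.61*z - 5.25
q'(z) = 14.0*z^3 - 1.53*z^2 + 2.12*z - 3.61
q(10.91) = 49006.16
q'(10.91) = 18017.76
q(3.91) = 784.40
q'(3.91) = 818.16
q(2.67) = 160.83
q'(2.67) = 257.62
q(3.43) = 458.70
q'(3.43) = 550.61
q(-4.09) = 1041.54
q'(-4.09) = -995.73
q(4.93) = 2009.15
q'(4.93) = 1647.18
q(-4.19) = 1144.76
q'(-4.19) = -1069.19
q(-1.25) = 10.46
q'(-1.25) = -35.99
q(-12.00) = 73647.99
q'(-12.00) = -24441.37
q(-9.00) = 23448.39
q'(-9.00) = -10352.62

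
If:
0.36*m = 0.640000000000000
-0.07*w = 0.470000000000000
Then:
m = 1.78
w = -6.71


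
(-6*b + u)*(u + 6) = -6*b*u - 36*b + u^2 + 6*u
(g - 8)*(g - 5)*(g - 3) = g^3 - 16*g^2 + 79*g - 120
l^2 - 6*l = l*(l - 6)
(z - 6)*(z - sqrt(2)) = z^2 - 6*z - sqrt(2)*z + 6*sqrt(2)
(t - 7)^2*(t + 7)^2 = t^4 - 98*t^2 + 2401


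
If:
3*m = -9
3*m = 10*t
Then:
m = -3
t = -9/10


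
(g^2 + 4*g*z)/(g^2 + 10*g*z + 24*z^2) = g/(g + 6*z)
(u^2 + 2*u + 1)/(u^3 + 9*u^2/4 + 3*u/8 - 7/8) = 8*(u + 1)/(8*u^2 + 10*u - 7)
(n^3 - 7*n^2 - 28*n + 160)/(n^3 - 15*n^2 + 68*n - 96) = (n + 5)/(n - 3)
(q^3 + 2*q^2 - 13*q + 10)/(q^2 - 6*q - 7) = (-q^3 - 2*q^2 + 13*q - 10)/(-q^2 + 6*q + 7)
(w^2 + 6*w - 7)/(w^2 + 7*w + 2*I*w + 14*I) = (w - 1)/(w + 2*I)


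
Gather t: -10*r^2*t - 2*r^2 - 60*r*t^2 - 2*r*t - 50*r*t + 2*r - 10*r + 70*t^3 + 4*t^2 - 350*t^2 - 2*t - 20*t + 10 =-2*r^2 - 8*r + 70*t^3 + t^2*(-60*r - 346) + t*(-10*r^2 - 52*r - 22) + 10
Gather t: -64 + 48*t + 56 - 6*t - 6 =42*t - 14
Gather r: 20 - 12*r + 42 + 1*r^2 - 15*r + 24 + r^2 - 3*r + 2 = 2*r^2 - 30*r + 88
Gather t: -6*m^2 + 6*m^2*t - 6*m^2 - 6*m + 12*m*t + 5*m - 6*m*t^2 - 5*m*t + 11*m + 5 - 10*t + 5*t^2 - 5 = -12*m^2 + 10*m + t^2*(5 - 6*m) + t*(6*m^2 + 7*m - 10)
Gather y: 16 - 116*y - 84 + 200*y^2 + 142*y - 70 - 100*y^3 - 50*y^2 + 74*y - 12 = -100*y^3 + 150*y^2 + 100*y - 150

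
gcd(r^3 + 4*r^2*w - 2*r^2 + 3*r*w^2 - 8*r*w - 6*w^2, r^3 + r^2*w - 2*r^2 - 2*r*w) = r^2 + r*w - 2*r - 2*w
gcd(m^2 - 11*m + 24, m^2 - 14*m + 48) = m - 8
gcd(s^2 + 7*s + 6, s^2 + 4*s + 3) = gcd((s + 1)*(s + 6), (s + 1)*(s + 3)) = s + 1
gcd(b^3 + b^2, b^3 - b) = b^2 + b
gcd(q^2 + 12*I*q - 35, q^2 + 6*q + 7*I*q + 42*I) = q + 7*I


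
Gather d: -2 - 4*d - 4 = -4*d - 6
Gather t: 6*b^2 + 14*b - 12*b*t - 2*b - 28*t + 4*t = 6*b^2 + 12*b + t*(-12*b - 24)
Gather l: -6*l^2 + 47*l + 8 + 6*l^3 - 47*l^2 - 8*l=6*l^3 - 53*l^2 + 39*l + 8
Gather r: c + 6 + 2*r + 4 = c + 2*r + 10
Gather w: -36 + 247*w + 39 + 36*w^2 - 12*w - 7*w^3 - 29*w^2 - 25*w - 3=-7*w^3 + 7*w^2 + 210*w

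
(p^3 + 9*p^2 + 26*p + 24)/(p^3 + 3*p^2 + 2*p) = (p^2 + 7*p + 12)/(p*(p + 1))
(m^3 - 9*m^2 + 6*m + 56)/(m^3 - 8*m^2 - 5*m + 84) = (m + 2)/(m + 3)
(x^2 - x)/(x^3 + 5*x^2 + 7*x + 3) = x*(x - 1)/(x^3 + 5*x^2 + 7*x + 3)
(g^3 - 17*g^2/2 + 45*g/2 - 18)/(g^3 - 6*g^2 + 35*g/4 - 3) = 2*(g - 3)/(2*g - 1)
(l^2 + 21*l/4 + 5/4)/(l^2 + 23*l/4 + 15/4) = (4*l + 1)/(4*l + 3)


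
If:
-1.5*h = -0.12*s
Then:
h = 0.08*s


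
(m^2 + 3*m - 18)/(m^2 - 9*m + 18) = (m + 6)/(m - 6)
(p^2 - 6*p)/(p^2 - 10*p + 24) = p/(p - 4)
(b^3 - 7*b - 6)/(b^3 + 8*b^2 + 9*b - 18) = (b^3 - 7*b - 6)/(b^3 + 8*b^2 + 9*b - 18)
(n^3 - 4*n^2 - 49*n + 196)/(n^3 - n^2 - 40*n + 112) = (n - 7)/(n - 4)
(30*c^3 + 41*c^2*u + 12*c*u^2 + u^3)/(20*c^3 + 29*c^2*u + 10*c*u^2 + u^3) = (6*c + u)/(4*c + u)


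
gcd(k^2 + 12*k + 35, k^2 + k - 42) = k + 7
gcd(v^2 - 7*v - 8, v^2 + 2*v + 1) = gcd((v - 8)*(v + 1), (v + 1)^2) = v + 1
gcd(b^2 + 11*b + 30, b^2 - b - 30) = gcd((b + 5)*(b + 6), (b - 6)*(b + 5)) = b + 5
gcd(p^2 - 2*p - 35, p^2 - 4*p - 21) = p - 7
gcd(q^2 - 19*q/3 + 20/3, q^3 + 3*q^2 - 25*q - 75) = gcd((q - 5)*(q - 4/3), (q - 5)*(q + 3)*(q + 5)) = q - 5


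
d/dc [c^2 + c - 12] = 2*c + 1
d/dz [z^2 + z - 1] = 2*z + 1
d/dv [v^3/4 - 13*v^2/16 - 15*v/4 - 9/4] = 3*v^2/4 - 13*v/8 - 15/4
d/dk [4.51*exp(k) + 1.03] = 4.51*exp(k)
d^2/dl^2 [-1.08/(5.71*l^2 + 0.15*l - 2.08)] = (70.424856*l^2 + 1.85004*l - 1.08*(11.42*l + 0.15)*(22.84*l + 0.3) - 25.653888)/(5.71*l^2 + 0.15*l - 2.08)^3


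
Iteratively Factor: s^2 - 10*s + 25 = (s - 5)*(s - 5)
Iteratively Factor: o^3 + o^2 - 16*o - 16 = (o + 1)*(o^2 - 16) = (o + 1)*(o + 4)*(o - 4)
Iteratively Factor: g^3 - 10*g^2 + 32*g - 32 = (g - 4)*(g^2 - 6*g + 8) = (g - 4)*(g - 2)*(g - 4)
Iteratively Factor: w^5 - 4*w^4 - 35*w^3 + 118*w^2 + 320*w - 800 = (w + 4)*(w^4 - 8*w^3 - 3*w^2 + 130*w - 200) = (w - 2)*(w + 4)*(w^3 - 6*w^2 - 15*w + 100) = (w - 2)*(w + 4)^2*(w^2 - 10*w + 25) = (w - 5)*(w - 2)*(w + 4)^2*(w - 5)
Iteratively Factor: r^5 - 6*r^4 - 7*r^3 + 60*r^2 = (r)*(r^4 - 6*r^3 - 7*r^2 + 60*r) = r*(r - 5)*(r^3 - r^2 - 12*r) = r^2*(r - 5)*(r^2 - r - 12) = r^2*(r - 5)*(r + 3)*(r - 4)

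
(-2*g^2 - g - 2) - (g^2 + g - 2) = -3*g^2 - 2*g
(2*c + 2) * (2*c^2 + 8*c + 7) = 4*c^3 + 20*c^2 + 30*c + 14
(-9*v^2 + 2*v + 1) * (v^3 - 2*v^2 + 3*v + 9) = -9*v^5 + 20*v^4 - 30*v^3 - 77*v^2 + 21*v + 9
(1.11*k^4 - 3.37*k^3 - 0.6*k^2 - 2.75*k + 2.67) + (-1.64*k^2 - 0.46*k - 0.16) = 1.11*k^4 - 3.37*k^3 - 2.24*k^2 - 3.21*k + 2.51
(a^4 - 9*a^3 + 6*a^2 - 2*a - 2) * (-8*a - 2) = -8*a^5 + 70*a^4 - 30*a^3 + 4*a^2 + 20*a + 4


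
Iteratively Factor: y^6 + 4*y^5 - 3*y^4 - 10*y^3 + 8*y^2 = (y)*(y^5 + 4*y^4 - 3*y^3 - 10*y^2 + 8*y) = y*(y + 2)*(y^4 + 2*y^3 - 7*y^2 + 4*y) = y*(y + 2)*(y + 4)*(y^3 - 2*y^2 + y) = y^2*(y + 2)*(y + 4)*(y^2 - 2*y + 1) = y^2*(y - 1)*(y + 2)*(y + 4)*(y - 1)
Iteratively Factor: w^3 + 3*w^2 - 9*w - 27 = (w + 3)*(w^2 - 9) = (w - 3)*(w + 3)*(w + 3)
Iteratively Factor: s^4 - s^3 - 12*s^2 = (s + 3)*(s^3 - 4*s^2) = (s - 4)*(s + 3)*(s^2) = s*(s - 4)*(s + 3)*(s)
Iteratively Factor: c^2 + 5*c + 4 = (c + 1)*(c + 4)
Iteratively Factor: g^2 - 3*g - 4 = (g - 4)*(g + 1)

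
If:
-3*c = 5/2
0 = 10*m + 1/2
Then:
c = -5/6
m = -1/20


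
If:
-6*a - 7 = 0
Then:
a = -7/6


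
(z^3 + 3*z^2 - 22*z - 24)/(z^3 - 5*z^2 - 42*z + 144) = (z^2 - 3*z - 4)/(z^2 - 11*z + 24)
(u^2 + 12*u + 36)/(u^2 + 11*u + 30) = (u + 6)/(u + 5)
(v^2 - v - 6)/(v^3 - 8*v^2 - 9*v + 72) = (v + 2)/(v^2 - 5*v - 24)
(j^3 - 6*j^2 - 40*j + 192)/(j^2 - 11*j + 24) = (j^2 + 2*j - 24)/(j - 3)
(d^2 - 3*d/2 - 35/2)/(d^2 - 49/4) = 2*(d - 5)/(2*d - 7)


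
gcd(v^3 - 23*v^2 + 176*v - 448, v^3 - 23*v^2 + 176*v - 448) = v^3 - 23*v^2 + 176*v - 448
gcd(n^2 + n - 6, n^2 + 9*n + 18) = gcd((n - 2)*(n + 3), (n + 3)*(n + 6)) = n + 3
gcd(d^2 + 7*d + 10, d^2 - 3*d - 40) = d + 5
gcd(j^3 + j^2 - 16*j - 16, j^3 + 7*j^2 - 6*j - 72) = j + 4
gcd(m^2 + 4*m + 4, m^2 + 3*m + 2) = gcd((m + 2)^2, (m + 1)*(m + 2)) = m + 2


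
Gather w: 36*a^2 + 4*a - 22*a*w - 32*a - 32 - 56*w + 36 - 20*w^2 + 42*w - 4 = 36*a^2 - 28*a - 20*w^2 + w*(-22*a - 14)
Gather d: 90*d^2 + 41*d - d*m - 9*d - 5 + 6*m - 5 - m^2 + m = 90*d^2 + d*(32 - m) - m^2 + 7*m - 10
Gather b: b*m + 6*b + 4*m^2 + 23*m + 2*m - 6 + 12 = b*(m + 6) + 4*m^2 + 25*m + 6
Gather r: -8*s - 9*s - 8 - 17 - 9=-17*s - 34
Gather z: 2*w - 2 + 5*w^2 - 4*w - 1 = 5*w^2 - 2*w - 3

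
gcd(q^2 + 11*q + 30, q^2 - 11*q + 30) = 1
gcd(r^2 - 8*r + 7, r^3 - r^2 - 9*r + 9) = r - 1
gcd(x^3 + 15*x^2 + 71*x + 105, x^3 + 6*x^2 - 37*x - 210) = x^2 + 12*x + 35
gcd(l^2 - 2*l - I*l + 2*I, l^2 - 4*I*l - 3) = l - I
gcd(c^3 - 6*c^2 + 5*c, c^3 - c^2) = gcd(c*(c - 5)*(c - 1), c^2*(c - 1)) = c^2 - c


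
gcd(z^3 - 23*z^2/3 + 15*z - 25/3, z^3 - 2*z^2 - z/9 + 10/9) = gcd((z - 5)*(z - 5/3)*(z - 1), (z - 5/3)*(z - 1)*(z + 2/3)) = z^2 - 8*z/3 + 5/3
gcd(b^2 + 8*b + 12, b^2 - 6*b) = 1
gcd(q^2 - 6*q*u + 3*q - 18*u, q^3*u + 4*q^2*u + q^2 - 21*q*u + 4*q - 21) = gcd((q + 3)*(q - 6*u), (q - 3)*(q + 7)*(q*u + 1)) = 1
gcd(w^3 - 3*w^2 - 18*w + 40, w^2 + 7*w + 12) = w + 4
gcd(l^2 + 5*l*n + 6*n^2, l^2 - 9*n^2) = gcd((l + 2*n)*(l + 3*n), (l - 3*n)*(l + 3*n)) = l + 3*n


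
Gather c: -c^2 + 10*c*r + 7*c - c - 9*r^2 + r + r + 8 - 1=-c^2 + c*(10*r + 6) - 9*r^2 + 2*r + 7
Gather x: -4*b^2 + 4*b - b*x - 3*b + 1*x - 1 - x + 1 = -4*b^2 - b*x + b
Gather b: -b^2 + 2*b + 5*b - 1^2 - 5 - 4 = -b^2 + 7*b - 10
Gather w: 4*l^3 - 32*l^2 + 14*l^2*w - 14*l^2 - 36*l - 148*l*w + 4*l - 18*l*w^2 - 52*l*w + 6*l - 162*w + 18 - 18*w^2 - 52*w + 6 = 4*l^3 - 46*l^2 - 26*l + w^2*(-18*l - 18) + w*(14*l^2 - 200*l - 214) + 24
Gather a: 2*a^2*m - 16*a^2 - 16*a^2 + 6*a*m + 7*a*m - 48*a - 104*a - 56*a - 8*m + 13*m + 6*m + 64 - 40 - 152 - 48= a^2*(2*m - 32) + a*(13*m - 208) + 11*m - 176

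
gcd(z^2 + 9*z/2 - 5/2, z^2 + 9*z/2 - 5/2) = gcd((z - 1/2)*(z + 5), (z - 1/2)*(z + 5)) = z^2 + 9*z/2 - 5/2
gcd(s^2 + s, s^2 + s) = s^2 + s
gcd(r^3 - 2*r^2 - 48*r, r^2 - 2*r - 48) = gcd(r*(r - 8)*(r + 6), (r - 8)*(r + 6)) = r^2 - 2*r - 48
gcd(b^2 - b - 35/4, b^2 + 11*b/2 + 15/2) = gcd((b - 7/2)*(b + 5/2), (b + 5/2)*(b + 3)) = b + 5/2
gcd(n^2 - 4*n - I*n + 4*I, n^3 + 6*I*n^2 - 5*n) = 1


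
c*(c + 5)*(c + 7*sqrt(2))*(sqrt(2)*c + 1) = sqrt(2)*c^4 + 5*sqrt(2)*c^3 + 15*c^3 + 7*sqrt(2)*c^2 + 75*c^2 + 35*sqrt(2)*c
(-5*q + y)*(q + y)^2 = -5*q^3 - 9*q^2*y - 3*q*y^2 + y^3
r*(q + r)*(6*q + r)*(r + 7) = 6*q^2*r^2 + 42*q^2*r + 7*q*r^3 + 49*q*r^2 + r^4 + 7*r^3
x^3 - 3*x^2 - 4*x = x*(x - 4)*(x + 1)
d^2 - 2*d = d*(d - 2)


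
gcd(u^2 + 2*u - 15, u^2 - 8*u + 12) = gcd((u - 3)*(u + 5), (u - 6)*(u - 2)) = 1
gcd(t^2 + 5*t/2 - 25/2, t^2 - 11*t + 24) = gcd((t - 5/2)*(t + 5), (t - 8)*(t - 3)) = 1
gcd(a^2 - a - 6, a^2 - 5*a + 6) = a - 3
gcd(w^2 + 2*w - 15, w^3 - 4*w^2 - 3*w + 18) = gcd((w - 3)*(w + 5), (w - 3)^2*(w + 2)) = w - 3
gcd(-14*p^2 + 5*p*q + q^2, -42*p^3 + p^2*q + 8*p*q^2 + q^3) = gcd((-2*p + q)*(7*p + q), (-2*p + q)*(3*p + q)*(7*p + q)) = 14*p^2 - 5*p*q - q^2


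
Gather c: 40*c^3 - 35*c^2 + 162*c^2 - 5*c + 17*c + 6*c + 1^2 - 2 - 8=40*c^3 + 127*c^2 + 18*c - 9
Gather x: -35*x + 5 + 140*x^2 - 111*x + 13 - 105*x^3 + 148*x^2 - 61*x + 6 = -105*x^3 + 288*x^2 - 207*x + 24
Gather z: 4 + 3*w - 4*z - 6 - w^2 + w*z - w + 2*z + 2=-w^2 + 2*w + z*(w - 2)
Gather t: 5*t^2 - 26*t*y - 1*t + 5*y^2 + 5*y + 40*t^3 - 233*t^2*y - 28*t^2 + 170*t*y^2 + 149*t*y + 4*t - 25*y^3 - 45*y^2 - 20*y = 40*t^3 + t^2*(-233*y - 23) + t*(170*y^2 + 123*y + 3) - 25*y^3 - 40*y^2 - 15*y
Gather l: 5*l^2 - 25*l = 5*l^2 - 25*l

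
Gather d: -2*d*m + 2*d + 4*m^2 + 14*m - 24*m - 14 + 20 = d*(2 - 2*m) + 4*m^2 - 10*m + 6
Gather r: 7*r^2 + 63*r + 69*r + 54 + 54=7*r^2 + 132*r + 108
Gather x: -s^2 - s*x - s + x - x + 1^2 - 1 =-s^2 - s*x - s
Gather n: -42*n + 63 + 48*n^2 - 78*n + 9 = 48*n^2 - 120*n + 72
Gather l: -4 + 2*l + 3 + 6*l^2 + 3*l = 6*l^2 + 5*l - 1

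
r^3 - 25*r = r*(r - 5)*(r + 5)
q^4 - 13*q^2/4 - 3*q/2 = q*(q - 2)*(q + 1/2)*(q + 3/2)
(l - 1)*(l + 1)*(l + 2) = l^3 + 2*l^2 - l - 2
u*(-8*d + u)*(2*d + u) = -16*d^2*u - 6*d*u^2 + u^3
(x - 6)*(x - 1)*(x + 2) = x^3 - 5*x^2 - 8*x + 12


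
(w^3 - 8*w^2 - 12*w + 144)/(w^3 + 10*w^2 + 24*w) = (w^2 - 12*w + 36)/(w*(w + 6))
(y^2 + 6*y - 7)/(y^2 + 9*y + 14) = (y - 1)/(y + 2)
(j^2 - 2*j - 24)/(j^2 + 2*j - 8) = (j - 6)/(j - 2)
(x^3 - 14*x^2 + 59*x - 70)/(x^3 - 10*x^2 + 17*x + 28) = (x^2 - 7*x + 10)/(x^2 - 3*x - 4)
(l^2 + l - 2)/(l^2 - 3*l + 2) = (l + 2)/(l - 2)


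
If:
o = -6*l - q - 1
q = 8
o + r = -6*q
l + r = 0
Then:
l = 39/7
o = -297/7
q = 8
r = -39/7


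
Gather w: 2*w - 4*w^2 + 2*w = -4*w^2 + 4*w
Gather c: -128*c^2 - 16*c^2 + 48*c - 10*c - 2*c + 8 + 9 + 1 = -144*c^2 + 36*c + 18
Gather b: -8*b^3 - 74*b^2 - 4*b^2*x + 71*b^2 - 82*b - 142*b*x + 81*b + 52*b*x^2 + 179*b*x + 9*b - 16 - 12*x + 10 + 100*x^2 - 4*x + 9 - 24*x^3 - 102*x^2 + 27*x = -8*b^3 + b^2*(-4*x - 3) + b*(52*x^2 + 37*x + 8) - 24*x^3 - 2*x^2 + 11*x + 3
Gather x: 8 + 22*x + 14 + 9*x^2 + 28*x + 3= 9*x^2 + 50*x + 25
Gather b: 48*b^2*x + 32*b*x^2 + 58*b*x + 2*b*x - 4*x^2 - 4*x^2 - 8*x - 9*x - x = 48*b^2*x + b*(32*x^2 + 60*x) - 8*x^2 - 18*x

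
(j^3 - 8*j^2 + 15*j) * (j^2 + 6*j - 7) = j^5 - 2*j^4 - 40*j^3 + 146*j^2 - 105*j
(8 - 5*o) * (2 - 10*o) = 50*o^2 - 90*o + 16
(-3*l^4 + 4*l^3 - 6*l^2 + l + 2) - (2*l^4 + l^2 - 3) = -5*l^4 + 4*l^3 - 7*l^2 + l + 5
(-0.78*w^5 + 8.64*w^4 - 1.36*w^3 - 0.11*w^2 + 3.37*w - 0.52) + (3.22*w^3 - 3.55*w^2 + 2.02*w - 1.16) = -0.78*w^5 + 8.64*w^4 + 1.86*w^3 - 3.66*w^2 + 5.39*w - 1.68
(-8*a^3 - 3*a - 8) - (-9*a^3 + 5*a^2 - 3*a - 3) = a^3 - 5*a^2 - 5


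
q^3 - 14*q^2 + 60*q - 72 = (q - 6)^2*(q - 2)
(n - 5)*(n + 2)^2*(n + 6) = n^4 + 5*n^3 - 22*n^2 - 116*n - 120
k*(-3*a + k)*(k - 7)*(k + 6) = -3*a*k^3 + 3*a*k^2 + 126*a*k + k^4 - k^3 - 42*k^2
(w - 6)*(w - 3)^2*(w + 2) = w^4 - 10*w^3 + 21*w^2 + 36*w - 108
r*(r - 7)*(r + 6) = r^3 - r^2 - 42*r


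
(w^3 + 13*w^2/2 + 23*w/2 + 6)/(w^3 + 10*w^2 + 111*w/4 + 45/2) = 2*(w^2 + 5*w + 4)/(2*w^2 + 17*w + 30)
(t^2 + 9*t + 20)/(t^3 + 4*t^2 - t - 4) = (t + 5)/(t^2 - 1)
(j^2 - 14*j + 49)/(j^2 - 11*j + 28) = (j - 7)/(j - 4)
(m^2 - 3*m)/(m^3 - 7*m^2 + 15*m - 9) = m/(m^2 - 4*m + 3)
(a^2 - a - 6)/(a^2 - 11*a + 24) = (a + 2)/(a - 8)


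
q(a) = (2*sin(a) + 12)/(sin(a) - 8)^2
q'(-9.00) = -0.06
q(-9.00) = 0.16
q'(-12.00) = 0.08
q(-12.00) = 0.23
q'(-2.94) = -0.07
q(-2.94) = 0.17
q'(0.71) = 0.08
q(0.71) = 0.25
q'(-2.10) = -0.03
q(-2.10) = 0.13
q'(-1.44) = 0.01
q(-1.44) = 0.12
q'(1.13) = 0.05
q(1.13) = 0.27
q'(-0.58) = 0.05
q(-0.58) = 0.15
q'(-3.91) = -0.08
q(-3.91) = 0.25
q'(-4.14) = -0.06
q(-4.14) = 0.27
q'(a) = 2*cos(a)/(sin(a) - 8)^2 - 2*(2*sin(a) + 12)*cos(a)/(sin(a) - 8)^3 = -2*(sin(a) + 20)*cos(a)/(sin(a) - 8)^3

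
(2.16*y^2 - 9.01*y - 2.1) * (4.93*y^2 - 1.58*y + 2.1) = 10.6488*y^4 - 47.8321*y^3 + 8.4188*y^2 - 15.603*y - 4.41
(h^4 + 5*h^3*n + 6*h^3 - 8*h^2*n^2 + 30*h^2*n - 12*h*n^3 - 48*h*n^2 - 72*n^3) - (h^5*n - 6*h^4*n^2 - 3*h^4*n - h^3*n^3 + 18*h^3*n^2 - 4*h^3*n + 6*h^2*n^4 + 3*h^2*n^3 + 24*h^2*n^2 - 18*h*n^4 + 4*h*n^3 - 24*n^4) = -h^5*n + 6*h^4*n^2 + 3*h^4*n + h^4 + h^3*n^3 - 18*h^3*n^2 + 9*h^3*n + 6*h^3 - 6*h^2*n^4 - 3*h^2*n^3 - 32*h^2*n^2 + 30*h^2*n + 18*h*n^4 - 16*h*n^3 - 48*h*n^2 + 24*n^4 - 72*n^3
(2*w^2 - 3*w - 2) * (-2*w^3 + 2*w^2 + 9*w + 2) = -4*w^5 + 10*w^4 + 16*w^3 - 27*w^2 - 24*w - 4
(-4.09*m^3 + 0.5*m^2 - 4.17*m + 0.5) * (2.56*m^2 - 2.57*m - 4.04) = -10.4704*m^5 + 11.7913*m^4 + 4.5634*m^3 + 9.9769*m^2 + 15.5618*m - 2.02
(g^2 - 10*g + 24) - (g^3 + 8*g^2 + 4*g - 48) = -g^3 - 7*g^2 - 14*g + 72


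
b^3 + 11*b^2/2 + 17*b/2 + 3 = (b + 1/2)*(b + 2)*(b + 3)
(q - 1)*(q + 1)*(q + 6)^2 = q^4 + 12*q^3 + 35*q^2 - 12*q - 36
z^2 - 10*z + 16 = (z - 8)*(z - 2)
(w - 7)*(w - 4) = w^2 - 11*w + 28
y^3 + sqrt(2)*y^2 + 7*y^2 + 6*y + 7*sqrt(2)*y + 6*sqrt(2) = (y + 1)*(y + 6)*(y + sqrt(2))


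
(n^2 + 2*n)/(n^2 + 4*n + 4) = n/(n + 2)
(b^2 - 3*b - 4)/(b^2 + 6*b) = (b^2 - 3*b - 4)/(b*(b + 6))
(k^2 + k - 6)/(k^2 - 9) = (k - 2)/(k - 3)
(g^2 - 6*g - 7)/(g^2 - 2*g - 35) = (g + 1)/(g + 5)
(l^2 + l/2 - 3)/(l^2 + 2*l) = (l - 3/2)/l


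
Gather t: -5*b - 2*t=-5*b - 2*t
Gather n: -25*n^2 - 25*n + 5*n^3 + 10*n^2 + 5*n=5*n^3 - 15*n^2 - 20*n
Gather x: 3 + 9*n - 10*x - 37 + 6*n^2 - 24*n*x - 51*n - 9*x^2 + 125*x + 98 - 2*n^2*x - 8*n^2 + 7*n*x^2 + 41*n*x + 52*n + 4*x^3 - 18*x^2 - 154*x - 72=-2*n^2 + 10*n + 4*x^3 + x^2*(7*n - 27) + x*(-2*n^2 + 17*n - 39) - 8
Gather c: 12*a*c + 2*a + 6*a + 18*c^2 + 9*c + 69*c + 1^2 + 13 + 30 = 8*a + 18*c^2 + c*(12*a + 78) + 44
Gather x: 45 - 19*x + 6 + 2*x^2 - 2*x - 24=2*x^2 - 21*x + 27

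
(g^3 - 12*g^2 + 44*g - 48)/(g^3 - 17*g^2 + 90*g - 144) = (g^2 - 6*g + 8)/(g^2 - 11*g + 24)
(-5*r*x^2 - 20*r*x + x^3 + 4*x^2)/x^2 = -5*r - 20*r/x + x + 4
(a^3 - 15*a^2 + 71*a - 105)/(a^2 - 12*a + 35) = a - 3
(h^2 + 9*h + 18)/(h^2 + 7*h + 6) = (h + 3)/(h + 1)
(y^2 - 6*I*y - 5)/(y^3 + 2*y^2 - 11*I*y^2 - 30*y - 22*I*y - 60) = (y - I)/(y^2 + y*(2 - 6*I) - 12*I)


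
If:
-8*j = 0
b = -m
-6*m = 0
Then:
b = 0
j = 0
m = 0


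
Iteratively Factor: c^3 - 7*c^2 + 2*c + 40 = (c - 4)*(c^2 - 3*c - 10) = (c - 5)*(c - 4)*(c + 2)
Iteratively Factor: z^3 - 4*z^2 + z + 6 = (z - 2)*(z^2 - 2*z - 3) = (z - 3)*(z - 2)*(z + 1)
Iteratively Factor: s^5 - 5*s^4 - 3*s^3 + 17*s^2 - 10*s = (s)*(s^4 - 5*s^3 - 3*s^2 + 17*s - 10) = s*(s + 2)*(s^3 - 7*s^2 + 11*s - 5) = s*(s - 1)*(s + 2)*(s^2 - 6*s + 5) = s*(s - 1)^2*(s + 2)*(s - 5)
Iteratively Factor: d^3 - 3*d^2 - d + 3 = (d - 1)*(d^2 - 2*d - 3) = (d - 3)*(d - 1)*(d + 1)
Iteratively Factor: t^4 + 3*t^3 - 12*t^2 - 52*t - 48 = (t + 2)*(t^3 + t^2 - 14*t - 24) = (t - 4)*(t + 2)*(t^2 + 5*t + 6) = (t - 4)*(t + 2)^2*(t + 3)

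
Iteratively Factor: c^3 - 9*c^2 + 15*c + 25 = (c - 5)*(c^2 - 4*c - 5) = (c - 5)*(c + 1)*(c - 5)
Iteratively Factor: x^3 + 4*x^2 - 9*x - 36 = (x - 3)*(x^2 + 7*x + 12) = (x - 3)*(x + 4)*(x + 3)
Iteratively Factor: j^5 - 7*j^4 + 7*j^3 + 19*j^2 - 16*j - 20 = (j - 2)*(j^4 - 5*j^3 - 3*j^2 + 13*j + 10) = (j - 5)*(j - 2)*(j^3 - 3*j - 2) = (j - 5)*(j - 2)*(j + 1)*(j^2 - j - 2) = (j - 5)*(j - 2)*(j + 1)^2*(j - 2)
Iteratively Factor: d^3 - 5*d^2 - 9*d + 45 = (d - 5)*(d^2 - 9) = (d - 5)*(d - 3)*(d + 3)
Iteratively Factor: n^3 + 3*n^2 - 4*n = (n - 1)*(n^2 + 4*n) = (n - 1)*(n + 4)*(n)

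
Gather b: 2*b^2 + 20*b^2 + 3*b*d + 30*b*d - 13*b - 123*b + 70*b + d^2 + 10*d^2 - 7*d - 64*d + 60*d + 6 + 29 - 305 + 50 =22*b^2 + b*(33*d - 66) + 11*d^2 - 11*d - 220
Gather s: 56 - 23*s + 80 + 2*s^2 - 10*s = 2*s^2 - 33*s + 136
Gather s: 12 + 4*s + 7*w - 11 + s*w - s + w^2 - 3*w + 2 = s*(w + 3) + w^2 + 4*w + 3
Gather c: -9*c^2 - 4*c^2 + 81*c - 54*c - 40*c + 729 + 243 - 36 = -13*c^2 - 13*c + 936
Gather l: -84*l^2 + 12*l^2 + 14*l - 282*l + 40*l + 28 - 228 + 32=-72*l^2 - 228*l - 168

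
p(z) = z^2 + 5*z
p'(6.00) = 17.00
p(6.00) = 66.00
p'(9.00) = 23.00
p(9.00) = 126.00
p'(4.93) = 14.86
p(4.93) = 48.95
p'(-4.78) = -4.56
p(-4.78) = -1.05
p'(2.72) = 10.44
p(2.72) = 21.00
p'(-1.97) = 1.06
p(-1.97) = -5.97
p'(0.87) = 6.74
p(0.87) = 5.11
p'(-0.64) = 3.72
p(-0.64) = -2.79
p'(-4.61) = -4.22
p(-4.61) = -1.80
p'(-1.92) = 1.16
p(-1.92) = -5.91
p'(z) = 2*z + 5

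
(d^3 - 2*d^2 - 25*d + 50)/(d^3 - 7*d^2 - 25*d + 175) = (d - 2)/(d - 7)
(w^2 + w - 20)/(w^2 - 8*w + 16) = (w + 5)/(w - 4)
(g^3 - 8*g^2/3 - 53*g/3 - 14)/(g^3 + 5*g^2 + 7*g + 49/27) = 9*(g^2 - 5*g - 6)/(9*g^2 + 24*g + 7)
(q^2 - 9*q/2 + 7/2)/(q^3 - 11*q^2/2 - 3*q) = (-2*q^2 + 9*q - 7)/(q*(-2*q^2 + 11*q + 6))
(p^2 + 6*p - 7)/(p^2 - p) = (p + 7)/p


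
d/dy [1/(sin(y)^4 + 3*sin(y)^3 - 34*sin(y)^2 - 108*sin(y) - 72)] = (-4*sin(y)^3 - 9*sin(y)^2 + 68*sin(y) + 108)*cos(y)/((sin(y) - 6)^2*(sin(y) + 1)^2*(sin(y) + 2)^2*(sin(y) + 6)^2)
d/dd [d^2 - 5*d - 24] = 2*d - 5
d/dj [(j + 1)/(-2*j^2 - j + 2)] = (-2*j^2 - j + (j + 1)*(4*j + 1) + 2)/(2*j^2 + j - 2)^2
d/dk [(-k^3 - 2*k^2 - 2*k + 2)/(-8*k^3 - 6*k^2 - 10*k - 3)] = (-10*k^4 - 12*k^3 + 65*k^2 + 36*k + 26)/(64*k^6 + 96*k^5 + 196*k^4 + 168*k^3 + 136*k^2 + 60*k + 9)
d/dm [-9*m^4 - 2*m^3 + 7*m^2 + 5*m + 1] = -36*m^3 - 6*m^2 + 14*m + 5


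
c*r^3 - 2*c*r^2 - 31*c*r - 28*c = (r - 7)*(r + 4)*(c*r + c)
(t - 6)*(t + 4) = t^2 - 2*t - 24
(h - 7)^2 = h^2 - 14*h + 49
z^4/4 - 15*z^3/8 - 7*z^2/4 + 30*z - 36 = (z/4 + 1)*(z - 6)*(z - 4)*(z - 3/2)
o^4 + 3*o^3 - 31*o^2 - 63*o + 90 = (o - 5)*(o - 1)*(o + 3)*(o + 6)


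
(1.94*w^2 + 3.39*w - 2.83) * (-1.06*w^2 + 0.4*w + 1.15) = -2.0564*w^4 - 2.8174*w^3 + 6.5868*w^2 + 2.7665*w - 3.2545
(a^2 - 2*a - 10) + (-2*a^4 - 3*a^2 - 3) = -2*a^4 - 2*a^2 - 2*a - 13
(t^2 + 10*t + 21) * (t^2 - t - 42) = t^4 + 9*t^3 - 31*t^2 - 441*t - 882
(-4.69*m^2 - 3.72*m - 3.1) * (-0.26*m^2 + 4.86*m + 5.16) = 1.2194*m^4 - 21.8262*m^3 - 41.4736*m^2 - 34.2612*m - 15.996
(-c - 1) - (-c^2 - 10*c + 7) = c^2 + 9*c - 8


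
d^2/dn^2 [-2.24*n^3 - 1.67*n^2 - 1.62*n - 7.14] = -13.44*n - 3.34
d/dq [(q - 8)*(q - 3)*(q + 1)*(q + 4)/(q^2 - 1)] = 2*(q^3 - 5*q^2 + 7*q - 38)/(q^2 - 2*q + 1)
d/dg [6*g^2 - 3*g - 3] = 12*g - 3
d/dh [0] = 0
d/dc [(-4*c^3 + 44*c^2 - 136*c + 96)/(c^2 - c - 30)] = 4*(-c^2 - 10*c + 29)/(c^2 + 10*c + 25)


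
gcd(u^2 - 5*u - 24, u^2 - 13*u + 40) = u - 8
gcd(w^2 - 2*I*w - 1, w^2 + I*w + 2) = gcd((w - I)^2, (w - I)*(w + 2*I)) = w - I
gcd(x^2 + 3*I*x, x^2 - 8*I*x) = x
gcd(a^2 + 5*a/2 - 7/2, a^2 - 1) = a - 1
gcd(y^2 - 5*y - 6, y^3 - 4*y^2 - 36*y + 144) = y - 6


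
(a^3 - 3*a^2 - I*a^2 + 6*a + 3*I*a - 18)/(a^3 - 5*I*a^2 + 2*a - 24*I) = (a - 3)/(a - 4*I)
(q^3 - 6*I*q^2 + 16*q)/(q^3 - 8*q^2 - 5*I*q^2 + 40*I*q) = (q^2 - 6*I*q + 16)/(q^2 - 8*q - 5*I*q + 40*I)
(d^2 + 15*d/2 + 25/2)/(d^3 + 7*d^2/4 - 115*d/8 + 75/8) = 4*(2*d + 5)/(8*d^2 - 26*d + 15)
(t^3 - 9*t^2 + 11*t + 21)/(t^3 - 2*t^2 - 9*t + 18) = (t^2 - 6*t - 7)/(t^2 + t - 6)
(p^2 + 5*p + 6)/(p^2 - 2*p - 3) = (p^2 + 5*p + 6)/(p^2 - 2*p - 3)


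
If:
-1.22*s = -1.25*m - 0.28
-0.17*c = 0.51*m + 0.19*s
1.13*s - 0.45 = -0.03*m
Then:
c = -0.92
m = 0.16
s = 0.39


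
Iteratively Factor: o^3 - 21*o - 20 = (o + 1)*(o^2 - o - 20) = (o - 5)*(o + 1)*(o + 4)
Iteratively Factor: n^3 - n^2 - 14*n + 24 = (n - 3)*(n^2 + 2*n - 8) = (n - 3)*(n - 2)*(n + 4)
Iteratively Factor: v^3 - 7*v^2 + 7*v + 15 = (v + 1)*(v^2 - 8*v + 15) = (v - 5)*(v + 1)*(v - 3)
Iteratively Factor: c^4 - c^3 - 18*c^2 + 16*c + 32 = (c + 1)*(c^3 - 2*c^2 - 16*c + 32) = (c - 4)*(c + 1)*(c^2 + 2*c - 8) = (c - 4)*(c + 1)*(c + 4)*(c - 2)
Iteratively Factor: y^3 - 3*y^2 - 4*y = (y - 4)*(y^2 + y) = y*(y - 4)*(y + 1)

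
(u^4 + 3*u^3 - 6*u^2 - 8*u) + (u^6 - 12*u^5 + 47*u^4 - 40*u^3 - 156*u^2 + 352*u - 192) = u^6 - 12*u^5 + 48*u^4 - 37*u^3 - 162*u^2 + 344*u - 192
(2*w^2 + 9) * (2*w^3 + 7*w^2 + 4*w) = 4*w^5 + 14*w^4 + 26*w^3 + 63*w^2 + 36*w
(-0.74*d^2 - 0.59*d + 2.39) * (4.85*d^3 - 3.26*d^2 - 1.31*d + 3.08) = -3.589*d^5 - 0.4491*d^4 + 14.4843*d^3 - 9.2977*d^2 - 4.9481*d + 7.3612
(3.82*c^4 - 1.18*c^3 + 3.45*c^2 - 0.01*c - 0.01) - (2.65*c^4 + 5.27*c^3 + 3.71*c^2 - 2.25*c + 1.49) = 1.17*c^4 - 6.45*c^3 - 0.26*c^2 + 2.24*c - 1.5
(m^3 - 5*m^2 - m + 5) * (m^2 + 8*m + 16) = m^5 + 3*m^4 - 25*m^3 - 83*m^2 + 24*m + 80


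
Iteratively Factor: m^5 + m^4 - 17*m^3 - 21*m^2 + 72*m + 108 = (m + 3)*(m^4 - 2*m^3 - 11*m^2 + 12*m + 36) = (m + 2)*(m + 3)*(m^3 - 4*m^2 - 3*m + 18) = (m + 2)^2*(m + 3)*(m^2 - 6*m + 9) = (m - 3)*(m + 2)^2*(m + 3)*(m - 3)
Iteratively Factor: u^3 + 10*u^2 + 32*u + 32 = (u + 4)*(u^2 + 6*u + 8) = (u + 2)*(u + 4)*(u + 4)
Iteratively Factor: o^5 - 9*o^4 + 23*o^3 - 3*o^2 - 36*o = (o - 4)*(o^4 - 5*o^3 + 3*o^2 + 9*o) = (o - 4)*(o - 3)*(o^3 - 2*o^2 - 3*o) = (o - 4)*(o - 3)*(o + 1)*(o^2 - 3*o) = (o - 4)*(o - 3)^2*(o + 1)*(o)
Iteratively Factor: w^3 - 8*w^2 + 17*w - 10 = (w - 1)*(w^2 - 7*w + 10) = (w - 5)*(w - 1)*(w - 2)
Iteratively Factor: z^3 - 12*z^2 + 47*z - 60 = (z - 3)*(z^2 - 9*z + 20) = (z - 4)*(z - 3)*(z - 5)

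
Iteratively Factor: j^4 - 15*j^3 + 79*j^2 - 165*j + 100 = (j - 5)*(j^3 - 10*j^2 + 29*j - 20) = (j - 5)*(j - 4)*(j^2 - 6*j + 5) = (j - 5)^2*(j - 4)*(j - 1)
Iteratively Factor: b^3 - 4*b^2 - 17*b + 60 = (b + 4)*(b^2 - 8*b + 15) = (b - 3)*(b + 4)*(b - 5)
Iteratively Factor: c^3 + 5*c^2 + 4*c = (c + 4)*(c^2 + c) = (c + 1)*(c + 4)*(c)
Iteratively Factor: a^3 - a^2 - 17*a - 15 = (a + 3)*(a^2 - 4*a - 5) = (a - 5)*(a + 3)*(a + 1)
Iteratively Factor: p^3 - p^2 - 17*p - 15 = (p + 1)*(p^2 - 2*p - 15) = (p + 1)*(p + 3)*(p - 5)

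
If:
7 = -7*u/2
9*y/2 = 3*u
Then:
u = -2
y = -4/3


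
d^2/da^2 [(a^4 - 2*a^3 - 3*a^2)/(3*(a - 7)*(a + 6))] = 2*(a^6 - 3*a^5 - 123*a^4 + 247*a^3 + 9954*a^2 - 10584*a - 5292)/(3*(a^6 - 3*a^5 - 123*a^4 + 251*a^3 + 5166*a^2 - 5292*a - 74088))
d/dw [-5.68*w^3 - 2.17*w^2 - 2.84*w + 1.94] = -17.04*w^2 - 4.34*w - 2.84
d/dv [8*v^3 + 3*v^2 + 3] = 6*v*(4*v + 1)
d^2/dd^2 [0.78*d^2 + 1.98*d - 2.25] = 1.56000000000000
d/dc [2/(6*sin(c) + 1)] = -12*cos(c)/(6*sin(c) + 1)^2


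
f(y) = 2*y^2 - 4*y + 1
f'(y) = 4*y - 4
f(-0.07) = 1.29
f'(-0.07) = -4.28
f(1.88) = 0.55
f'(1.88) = 3.52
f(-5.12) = 73.91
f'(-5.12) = -24.48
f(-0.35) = 2.64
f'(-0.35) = -5.40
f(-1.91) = 15.94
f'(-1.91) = -11.64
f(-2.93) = 29.89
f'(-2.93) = -15.72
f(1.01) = -1.00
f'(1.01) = 0.04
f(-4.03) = 49.60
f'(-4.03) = -20.12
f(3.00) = 7.00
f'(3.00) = 8.00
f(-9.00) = 199.00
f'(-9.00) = -40.00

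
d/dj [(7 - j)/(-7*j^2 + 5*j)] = 7*(-j^2 + 14*j - 5)/(j^2*(49*j^2 - 70*j + 25))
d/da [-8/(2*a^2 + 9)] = 32*a/(2*a^2 + 9)^2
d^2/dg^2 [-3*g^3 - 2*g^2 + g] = -18*g - 4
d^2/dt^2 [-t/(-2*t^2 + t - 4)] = 2*(t*(4*t - 1)^2 + (1 - 6*t)*(2*t^2 - t + 4))/(2*t^2 - t + 4)^3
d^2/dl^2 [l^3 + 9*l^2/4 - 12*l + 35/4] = 6*l + 9/2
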